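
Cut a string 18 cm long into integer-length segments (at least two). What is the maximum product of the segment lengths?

729

Let prod[k] be the best product for length k (with at least one cut). For each first piece i, the rest contributes max(k−i, prod[k−i]).
Small cases: prod[2]=1, prod[3]=2, prod[4]=4, prod[5]=6, prod[6]=9, prod[7]=12, prod[8]=18, prod[9]=27, prod[10]=36, prod[11]=54, prod[12]=81, prod[13]=108.
prod[14] = 2·max(12,81) = 2·81 = 162
prod[15] = 3·max(12,81) = 3·81 = 243
prod[16] = 2·max(14,162) = 2·162 = 324
prod[17] = 2·max(15,243) = 2·243 = 486
prod[18] = 3·max(15,243) = 3·243 = 729
One optimal split: 3 + 3 + 3 + 3 + 3 + 3; product 3·3·3·3·3·3 = 729.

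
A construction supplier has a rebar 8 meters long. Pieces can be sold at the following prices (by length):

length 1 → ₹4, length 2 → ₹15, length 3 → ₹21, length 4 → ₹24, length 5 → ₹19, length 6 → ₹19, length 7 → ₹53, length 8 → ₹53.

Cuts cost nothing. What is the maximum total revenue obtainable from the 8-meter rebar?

Consider every possible first cut. R[k] is the best of p[i]+R[k−i] over all sellable i≤k.
R[1] = 4
R[2] = max(4+4, 15+0) = 15
R[3] = max(4+15, 15+4, 21+0) = 21
R[4] = max(4+21, 15+15, 21+4, 24+0) = 30
R[5] = max(4+30, 15+21, 21+15, 24+4, 19+0) = 36
R[6] = max(4+36, 15+30, 21+21, 24+15, 19+4, 19+0) = 45
R[7] = max(4+45, 15+36, 21+30, …, 19+4, 53+0) = 53
R[8] = max(4+53, 15+45, 21+36, …, 53+4, 53+0) = 60
One optimal cutting: 2 + 2 + 2 + 2 → ₹15 + ₹15 + ₹15 + ₹15 = ₹60.

60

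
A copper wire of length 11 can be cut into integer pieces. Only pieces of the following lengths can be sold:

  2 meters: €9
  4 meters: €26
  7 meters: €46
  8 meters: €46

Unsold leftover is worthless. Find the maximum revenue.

Build f[k] bottom-up: f[k] = max over allowed piece i of (p[i] + f[k−i]).
f[1] = 0
f[2] = 9
f[3] = 9
f[4] = 26
f[5] = 26
f[6] = 35  (first piece 2, then f[4]=26)
f[7] = 46
f[8] = 52  (first piece 4, then f[4]=26)
f[9] = 55  (first piece 2, then f[7]=46)
f[10] = 61  (first piece 2, then f[8]=52)
f[11] = 72  (first piece 4, then f[7]=46)
One optimal cutting: 7 + 4 → €72.

72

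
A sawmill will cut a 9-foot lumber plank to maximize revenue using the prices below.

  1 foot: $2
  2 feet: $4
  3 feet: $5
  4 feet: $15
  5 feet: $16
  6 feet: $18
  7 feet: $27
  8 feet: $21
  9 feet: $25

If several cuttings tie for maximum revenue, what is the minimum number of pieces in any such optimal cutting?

Consider every possible first cut. r[k] is the best of p[i]+r[k−i] over all sellable i≤k.
r[1] = 2
r[2] = 4  (first piece 1, then r[1]=2)
r[3] = 6  (first piece 1, then r[2]=4)
r[4] = 15
r[5] = 17  (first piece 1, then r[4]=15)
r[6] = 19  (first piece 1, then r[5]=17)
r[7] = 27
r[8] = 30  (first piece 4, then r[4]=15)
r[9] = 32  (first piece 1, then r[8]=30)
Maximum revenue is $32.
Now minimize piece count subject to staying optimal: for each k, pieces[k] = 1 + min over i with p[i]+r[k−i]=r[k] of pieces[k−i].
pieces[6] = 2
pieces[7] = 1
pieces[8] = 2
pieces[9] = 3

3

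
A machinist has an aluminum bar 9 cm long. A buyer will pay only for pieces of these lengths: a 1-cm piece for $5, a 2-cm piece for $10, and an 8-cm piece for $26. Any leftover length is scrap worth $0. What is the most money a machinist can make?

45

Let f[k] be the best obtainable value from length k. For each k, try every first piece i and keep the best of price[i] + f[k−i].
f[1] = 5
f[2] = max(5+5, 10+0) = 10
f[3] = max(5+10, 10+5) = 15
f[4] = max(5+15, 10+10) = 20
f[5] = max(5+20, 10+15) = 25
f[6] = max(5+25, 10+20) = 30
f[7] = max(5+30, 10+25) = 35
f[8] = max(5+35, 10+30, 26+0) = 40
f[9] = max(5+40, 10+35, 26+5) = 45
One optimal cutting: 1 + 1 + 1 + 1 + 1 + 1 + 1 + 1 + 1 → $45.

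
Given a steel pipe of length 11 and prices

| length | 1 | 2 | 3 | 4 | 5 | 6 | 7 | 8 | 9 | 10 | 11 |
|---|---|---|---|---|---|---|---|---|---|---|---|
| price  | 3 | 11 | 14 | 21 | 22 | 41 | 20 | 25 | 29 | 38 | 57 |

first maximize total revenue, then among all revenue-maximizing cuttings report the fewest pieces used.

Build r[k] bottom-up: r[k] = max over allowed piece i of (p[i] + r[k−i]).
r[1] = 3
r[2] = 11
r[3] = 14  (first piece 1, then r[2]=11)
r[4] = 22  (first piece 2, then r[2]=11)
r[5] = 25  (first piece 1, then r[4]=22)
r[6] = 41
r[7] = 44  (first piece 1, then r[6]=41)
r[8] = 52  (first piece 2, then r[6]=41)
r[9] = 55  (first piece 1, then r[8]=52)
r[10] = 63  (first piece 2, then r[8]=52)
r[11] = 66  (first piece 1, then r[10]=63)
Maximum revenue is $66.
Now minimize piece count subject to staying optimal: for each k, pieces[k] = 1 + min over i with p[i]+r[k−i]=r[k] of pieces[k−i].
pieces[8] = 2
pieces[9] = 2
pieces[10] = 3
pieces[11] = 3

3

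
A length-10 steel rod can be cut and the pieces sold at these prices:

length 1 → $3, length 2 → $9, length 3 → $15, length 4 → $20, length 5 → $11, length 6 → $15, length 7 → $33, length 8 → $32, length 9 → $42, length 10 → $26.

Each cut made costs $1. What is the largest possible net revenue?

48

Let net[k] be the best obtainable value from length k. For each k, try every first piece i and keep the best of price[i] + net[k−i] minus the 1 cut fee when i<k.
net[1] = 3
net[2] = max(3+3-1, 9+0) = 9
net[3] = max(3+9-1, 9+3-1, 15+0) = 15
net[4] = max(3+15-1, 9+9-1, 15+3-1, 20+0) = 20
net[5] = max(3+20-1, 9+15-1, 15+9-1, 20+3-1, 11+0) = 23
net[6] = max(3+23-1, 9+20-1, 15+15-1, 20+9-1, 11+3-1, 15+0) = 29
net[7] = max(3+29-1, 9+23-1, 15+20-1, …, 15+3-1, 33+0) = 34
net[8] = max(3+34-1, 9+29-1, 15+23-1, …, 33+3-1, 32+0) = 39
net[9] = max(3+39-1, 9+34-1, 15+29-1, …, 32+3-1, 42+0) = 43
net[10] = max(3+43-1, 9+39-1, 15+34-1, …, 42+3-1, 26+0) = 48
One optimal plan: pieces 4 + 3 + 3 (2 cuts) → $50 − $2 = $48.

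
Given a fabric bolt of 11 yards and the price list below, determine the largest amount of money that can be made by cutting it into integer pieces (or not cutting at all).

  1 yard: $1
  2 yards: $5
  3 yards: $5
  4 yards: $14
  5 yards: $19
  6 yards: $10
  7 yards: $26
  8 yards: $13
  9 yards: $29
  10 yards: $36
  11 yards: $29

Let r[k] be the best obtainable value from length k. For each k, try every first piece i and keep the best of price[i] + r[k−i].
r[1] = 1
r[2] = 5
r[3] = 6  (first piece 1, then r[2]=5)
r[4] = 14
r[5] = 19
r[6] = 20  (first piece 1, then r[5]=19)
r[7] = 26
r[8] = 28  (first piece 4, then r[4]=14)
r[9] = 33  (first piece 4, then r[5]=19)
r[10] = 38  (first piece 5, then r[5]=19)
r[11] = 40  (first piece 4, then r[7]=26)
One optimal cutting: 7 + 4 → $26 + $14 = $40.

40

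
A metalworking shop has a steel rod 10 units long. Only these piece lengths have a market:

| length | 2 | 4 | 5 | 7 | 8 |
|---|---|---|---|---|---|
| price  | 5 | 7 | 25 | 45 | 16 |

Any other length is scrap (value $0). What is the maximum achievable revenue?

50

Build best[k] bottom-up: best[k] = max over allowed piece i of (p[i] + best[k−i]).
best[1] = 0
best[2] = 5
best[3] = 5
best[4] = 10  (first piece 2, then best[2]=5)
best[5] = 25
best[6] = 25
best[7] = 45
best[8] = 45
best[9] = 50  (first piece 2, then best[7]=45)
best[10] = 50
One optimal cutting: pieces 7 + 2 with 1 unit of scrap → $50.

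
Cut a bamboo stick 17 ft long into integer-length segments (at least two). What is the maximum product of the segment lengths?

Let P[k] be the best product for length k (with at least one cut). For each first piece i, the rest contributes max(k−i, P[k−i]).
P[2] = 1·max(1,0) = 1·1 = 1
P[3] = max(1·2, 2·1) = 2
P[4] = max(1·3, 2·2, 3·1) = 4
P[5] = max(1·4, 2·3, 3·2, 4·1) = 6
P[6] = max(1·6, 2·4, 3·3, 4·2, 5·1) = 9
P[7] = max(1·9, 2·6, 3·4, 4·3, 5·2, 6·1) = 12
P[8] = max(1·12, 2·9, 3·6, …, 6·2, 7·1) = 18
P[9] = max(1·18, 2·12, 3·9, …, 7·2, 8·1) = 27
P[10] = max(1·27, 2·18, 3·12, …, 8·2, 9·1) = 36
P[11] = max(1·36, 2·27, 3·18, …, 9·2, 10·1) = 54
P[12] = max(1·54, 2·36, 3·27, …, 10·2, 11·1) = 81
P[13] = max(1·81, 2·54, 3·36, …, 11·2, 12·1) = 108
P[14] = max(1·108, 2·81, 3·54, …, 12·2, 13·1) = 162
P[15] = max(1·162, 2·108, 3·81, …, 13·2, 14·1) = 243
P[16] = max(1·243, 2·162, 3·108, …, 14·2, 15·1) = 324
P[17] = max(1·324, 2·243, 3·162, …, 15·2, 16·1) = 486
One optimal split: 3 + 3 + 3 + 3 + 3 + 2; product 3·3·3·3·3·2 = 486.

486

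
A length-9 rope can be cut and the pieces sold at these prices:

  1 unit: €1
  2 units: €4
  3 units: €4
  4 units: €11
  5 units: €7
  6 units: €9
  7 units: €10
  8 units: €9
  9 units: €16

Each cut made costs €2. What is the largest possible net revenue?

19

Build net[k] bottom-up: net[k] = max over allowed piece i of (p[i] + net[k−i]) − 2 per cut.
net[1] = 1
net[2] = max(1+1-2, 4+0) = 4
net[3] = max(1+4-2, 4+1-2, 4+0) = 4
net[4] = max(1+4-2, 4+4-2, 4+1-2, 11+0) = 11
net[5] = max(1+11-2, 4+4-2, 4+4-2, 11+1-2, 7+0) = 10
net[6] = max(1+10-2, 4+11-2, 4+4-2, 11+4-2, 7+1-2, 9+0) = 13
net[7] = max(1+13-2, 4+10-2, 4+11-2, …, 9+1-2, 10+0) = 13
net[8] = max(1+13-2, 4+13-2, 4+10-2, …, 10+1-2, 9+0) = 20
net[9] = max(1+20-2, 4+13-2, 4+13-2, …, 9+1-2, 16+0) = 19
One optimal plan: pieces 4 + 4 + 1 (2 cuts) → €23 − €4 = €19.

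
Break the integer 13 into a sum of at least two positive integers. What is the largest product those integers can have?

108

Let m[k] be the best product for length k (with at least one cut). For each first piece i, the rest contributes max(k−i, m[k−i]).
m[2] = 1·max(1,0) = 1·1 = 1
m[3] = max(1·2, 2·1) = 2
m[4] = max(1·3, 2·2, 3·1) = 4
m[5] = max(1·4, 2·3, 3·2, 4·1) = 6
m[6] = max(1·6, 2·4, 3·3, 4·2, 5·1) = 9
m[7] = max(1·9, 2·6, 3·4, 4·3, 5·2, 6·1) = 12
m[8] = max(1·12, 2·9, 3·6, …, 6·2, 7·1) = 18
m[9] = max(1·18, 2·12, 3·9, …, 7·2, 8·1) = 27
m[10] = max(1·27, 2·18, 3·12, …, 8·2, 9·1) = 36
m[11] = max(1·36, 2·27, 3·18, …, 9·2, 10·1) = 54
m[12] = max(1·54, 2·36, 3·27, …, 10·2, 11·1) = 81
m[13] = max(1·81, 2·54, 3·36, …, 11·2, 12·1) = 108
One optimal split: 3 + 3 + 3 + 2 + 2; product 3·3·3·2·2 = 108.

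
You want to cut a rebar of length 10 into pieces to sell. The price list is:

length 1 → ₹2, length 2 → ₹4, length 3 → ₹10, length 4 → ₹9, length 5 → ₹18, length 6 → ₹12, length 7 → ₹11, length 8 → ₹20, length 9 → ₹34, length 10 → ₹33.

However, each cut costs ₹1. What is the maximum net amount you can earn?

Let r[k] be the best obtainable value from length k. For each k, try every first piece i and keep the best of price[i] + r[k−i] minus the 1 cut fee when i<k.
r[1] = 2
r[2] = max(2+2-1, 4+0) = 4
r[3] = max(2+4-1, 4+2-1, 10+0) = 10
r[4] = max(2+10-1, 4+4-1, 10+2-1, 9+0) = 11
r[5] = max(2+11-1, 4+10-1, 10+4-1, 9+2-1, 18+0) = 18
r[6] = max(2+18-1, 4+11-1, 10+10-1, 9+4-1, 18+2-1, 12+0) = 19
r[7] = max(2+19-1, 4+18-1, 10+11-1, …, 12+2-1, 11+0) = 21
r[8] = max(2+21-1, 4+19-1, 10+18-1, …, 11+2-1, 20+0) = 27
r[9] = max(2+27-1, 4+21-1, 10+19-1, …, 20+2-1, 34+0) = 34
r[10] = max(2+34-1, 4+27-1, 10+21-1, …, 34+2-1, 33+0) = 35
One optimal plan: pieces 9 + 1 (1 cut) → ₹36 − ₹1 = ₹35.

35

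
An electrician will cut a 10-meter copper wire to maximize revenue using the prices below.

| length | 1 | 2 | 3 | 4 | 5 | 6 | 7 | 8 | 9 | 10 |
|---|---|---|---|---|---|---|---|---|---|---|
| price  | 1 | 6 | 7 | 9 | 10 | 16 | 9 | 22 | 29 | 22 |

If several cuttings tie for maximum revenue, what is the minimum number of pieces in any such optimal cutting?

Build r[k] bottom-up: r[k] = max over allowed piece i of (p[i] + r[k−i]).
r[1] = 1
r[2] = 6
r[3] = 7  (first piece 1, then r[2]=6)
r[4] = 12  (first piece 2, then r[2]=6)
r[5] = 13  (first piece 1, then r[4]=12)
r[6] = 18  (first piece 2, then r[4]=12)
r[7] = 19  (first piece 1, then r[6]=18)
r[8] = 24  (first piece 2, then r[6]=18)
r[9] = 29
r[10] = 30  (first piece 1, then r[9]=29)
Maximum revenue is €30.
Now minimize piece count subject to staying optimal: for each k, pieces[k] = 1 + min over i with p[i]+r[k−i]=r[k] of pieces[k−i].
pieces[7] = 3
pieces[8] = 4
pieces[9] = 1
pieces[10] = 2

2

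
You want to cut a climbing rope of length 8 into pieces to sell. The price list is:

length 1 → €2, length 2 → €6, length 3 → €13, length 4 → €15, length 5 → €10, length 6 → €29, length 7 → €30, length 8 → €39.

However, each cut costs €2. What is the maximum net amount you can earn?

Build v[k] bottom-up: v[k] = max over allowed piece i of (p[i] + v[k−i]) − 2 per cut.
v[1] = 2
v[2] = 6
v[3] = 13
v[4] = 15
v[5] = 17  (first piece 2, then v[3]=13)
v[6] = 29
v[7] = 30
v[8] = 39
Best is to make no cuts and sell whole for €39.

39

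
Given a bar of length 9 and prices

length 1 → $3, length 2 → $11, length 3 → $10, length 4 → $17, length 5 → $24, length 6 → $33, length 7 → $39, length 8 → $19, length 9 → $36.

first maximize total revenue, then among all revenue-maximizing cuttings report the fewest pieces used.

2

Consider every possible first cut. r[k] is the best of p[i]+r[k−i] over all sellable i≤k.
r[1] = 3
r[2] = max(3+3, 11+0) = 11
r[3] = max(3+11, 11+3, 10+0) = 14
r[4] = max(3+14, 11+11, 10+3, 17+0) = 22
r[5] = max(3+22, 11+14, 10+11, 17+3, 24+0) = 25
r[6] = max(3+25, 11+22, 10+14, 17+11, 24+3, 33+0) = 33
r[7] = max(3+33, 11+25, 10+22, …, 33+3, 39+0) = 39
r[8] = max(3+39, 11+33, 10+25, …, 39+3, 19+0) = 44
r[9] = max(3+44, 11+39, 10+33, …, 19+3, 36+0) = 50
Maximum revenue is $50.
Now minimize piece count subject to staying optimal: for each k, pieces[k] = 1 + min over i with p[i]+r[k−i]=r[k] of pieces[k−i].
pieces[6] = 1
pieces[7] = 1
pieces[8] = 2
pieces[9] = 2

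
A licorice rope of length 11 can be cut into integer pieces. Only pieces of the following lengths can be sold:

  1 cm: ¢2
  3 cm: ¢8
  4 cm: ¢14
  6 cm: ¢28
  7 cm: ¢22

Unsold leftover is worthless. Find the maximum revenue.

44

Build best[k] bottom-up: best[k] = max over allowed piece i of (p[i] + best[k−i]).
best[1] = 2
best[2] = 4  (first piece 1, then best[1]=2)
best[3] = max(2+4, 8+0) = 8
best[4] = max(2+8, 8+2, 14+0) = 14
best[5] = max(2+14, 8+4, 14+2) = 16
best[6] = max(2+16, 8+8, 14+4, 28+0) = 28
best[7] = max(2+28, 8+14, 14+8, 28+2, 22+0) = 30
best[8] = max(2+30, 8+16, 14+14, 28+4, 22+2) = 32
best[9] = max(2+32, 8+28, 14+16, 28+8, 22+4) = 36
best[10] = max(2+36, 8+30, 14+28, 28+14, 22+8) = 42
best[11] = max(2+42, 8+32, 14+30, 28+16, 22+14) = 44
One optimal cutting: 6 + 4 + 1 → ¢44.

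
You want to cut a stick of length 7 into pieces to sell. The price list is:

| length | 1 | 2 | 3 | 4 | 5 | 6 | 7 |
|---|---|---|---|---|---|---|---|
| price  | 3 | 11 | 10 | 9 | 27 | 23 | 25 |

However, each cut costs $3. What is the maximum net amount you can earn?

35

Build v[k] bottom-up: v[k] = max over allowed piece i of (p[i] + v[k−i]) − 3 per cut.
v[1] = 3
v[2] = max(3+3-3, 11+0) = 11
v[3] = max(3+11-3, 11+3-3, 10+0) = 11
v[4] = max(3+11-3, 11+11-3, 10+3-3, 9+0) = 19
v[5] = max(3+19-3, 11+11-3, 10+11-3, 9+3-3, 27+0) = 27
v[6] = max(3+27-3, 11+19-3, 10+11-3, 9+11-3, 27+3-3, 23+0) = 27
v[7] = max(3+27-3, 11+27-3, 10+19-3, …, 23+3-3, 25+0) = 35
One optimal plan: pieces 5 + 2 (1 cut) → $38 − $3 = $35.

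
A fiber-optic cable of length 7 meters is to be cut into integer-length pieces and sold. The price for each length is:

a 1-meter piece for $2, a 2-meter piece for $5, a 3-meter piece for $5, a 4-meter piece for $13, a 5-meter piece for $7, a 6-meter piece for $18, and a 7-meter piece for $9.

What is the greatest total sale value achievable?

Let R[k] be the best obtainable value from length k. For each k, try every first piece i and keep the best of price[i] + R[k−i].
R[1] = 2
R[2] = max(2+2, 5+0) = 5
R[3] = max(2+5, 5+2, 5+0) = 7
R[4] = max(2+7, 5+5, 5+2, 13+0) = 13
R[5] = max(2+13, 5+7, 5+5, 13+2, 7+0) = 15
R[6] = max(2+15, 5+13, 5+7, 13+5, 7+2, 18+0) = 18
R[7] = max(2+18, 5+15, 5+13, …, 18+2, 9+0) = 20
One optimal cutting: 4 + 2 + 1 → $13 + $5 + $2 = $20.

20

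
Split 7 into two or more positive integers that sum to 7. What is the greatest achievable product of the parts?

Fill P[k] for k=2..7: at each k try every first piece i and multiply by the better of (k−i) uncut or P[k−i].
P[2] = 1×max(1,0) = 1×1 = 1
P[3] = 1×max(2,1) = 1×2 = 2
P[4] = 2×max(2,1) = 2×2 = 4
P[5] = 2×max(3,2) = 2×3 = 6
P[6] = 3×max(3,2) = 3×3 = 9
P[7] = 2×max(5,6) = 2×6 = 12
One optimal split: 3 + 2 + 2; product 3×2×2 = 12.

12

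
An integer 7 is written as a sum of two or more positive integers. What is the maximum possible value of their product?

Fill P[k] for k=2..7: at each k try every first piece i and multiply by the better of (k−i) uncut or P[k−i].
Small cases: P[2]=1.
P[3] = 1*max(2,1) = 1*2 = 2
P[4] = 2*max(2,1) = 2*2 = 4
P[5] = 2*max(3,2) = 2*3 = 6
P[6] = 3*max(3,2) = 3*3 = 9
P[7] = 2*max(5,6) = 2*6 = 12
One optimal split: 3 + 2 + 2; product 3*2*2 = 12.

12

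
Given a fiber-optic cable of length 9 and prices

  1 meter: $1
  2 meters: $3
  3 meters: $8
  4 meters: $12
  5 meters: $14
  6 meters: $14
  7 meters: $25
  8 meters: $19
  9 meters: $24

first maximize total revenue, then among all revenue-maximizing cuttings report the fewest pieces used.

Let r[k] be the best obtainable value from length k. For each k, try every first piece i and keep the best of price[i] + r[k−i].
r[1] = 1
r[2] = 3
r[3] = 8
r[4] = 12
r[5] = 14
r[6] = 16  (first piece 3, then r[3]=8)
r[7] = 25
r[8] = 26  (first piece 1, then r[7]=25)
r[9] = 28  (first piece 2, then r[7]=25)
Maximum revenue is $28.
Now minimize piece count subject to staying optimal: for each k, pieces[k] = 1 + min over i with p[i]+r[k−i]=r[k] of pieces[k−i].
pieces[6] = 2
pieces[7] = 1
pieces[8] = 2
pieces[9] = 2

2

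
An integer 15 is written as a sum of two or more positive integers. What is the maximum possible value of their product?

Fill g[k] for k=2..15: at each k try every first piece i and multiply by the better of (k−i) uncut or g[k−i].
g[2] = 1×max(1,0) = 1×1 = 1
g[3] = 1×max(2,1) = 1×2 = 2
g[4] = 2×max(2,1) = 2×2 = 4
g[5] = 2×max(3,2) = 2×3 = 6
g[6] = 3×max(3,2) = 3×3 = 9
g[7] = 2×max(5,6) = 2×6 = 12
g[8] = 2×max(6,9) = 2×9 = 18
g[9] = 3×max(6,9) = 3×9 = 27
g[10] = 2×max(8,18) = 2×18 = 36
g[11] = 2×max(9,27) = 2×27 = 54
g[12] = 3×max(9,27) = 3×27 = 81
g[13] = 2×max(11,54) = 2×54 = 108
g[14] = 2×max(12,81) = 2×81 = 162
g[15] = 3×max(12,81) = 3×81 = 243
One optimal split: 3 + 3 + 3 + 3 + 3; product 3×3×3×3×3 = 243.

243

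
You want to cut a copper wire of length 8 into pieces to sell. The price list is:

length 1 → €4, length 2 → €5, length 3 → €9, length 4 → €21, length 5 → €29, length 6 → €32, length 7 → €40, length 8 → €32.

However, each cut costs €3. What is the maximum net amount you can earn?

41

Build net[k] bottom-up: net[k] = max over allowed piece i of (p[i] + net[k−i]) − 3 per cut.
net[1] = 4
net[2] = max(4+4-3, 5+0) = 5
net[3] = max(4+5-3, 5+4-3, 9+0) = 9
net[4] = max(4+9-3, 5+5-3, 9+4-3, 21+0) = 21
net[5] = max(4+21-3, 5+9-3, 9+5-3, 21+4-3, 29+0) = 29
net[6] = max(4+29-3, 5+21-3, 9+9-3, 21+5-3, 29+4-3, 32+0) = 32
net[7] = max(4+32-3, 5+29-3, 9+21-3, …, 32+4-3, 40+0) = 40
net[8] = max(4+40-3, 5+32-3, 9+29-3, …, 40+4-3, 32+0) = 41
One optimal plan: pieces 7 + 1 (1 cut) → €44 − €3 = €41.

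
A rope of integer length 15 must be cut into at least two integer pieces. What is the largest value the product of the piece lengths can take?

Define m[k] = max over 1≤i<k of i · max(k−i, m[k−i]); the inner max lets the remainder stay uncut if that's better.
m[2] = 1×max(1,0) = 1×1 = 1
m[3] = 1×max(2,1) = 1×2 = 2
m[4] = 2×max(2,1) = 2×2 = 4
m[5] = 2×max(3,2) = 2×3 = 6
m[6] = 3×max(3,2) = 3×3 = 9
m[7] = 2×max(5,6) = 2×6 = 12
m[8] = 2×max(6,9) = 2×9 = 18
m[9] = 3×max(6,9) = 3×9 = 27
m[10] = 2×max(8,18) = 2×18 = 36
m[11] = 2×max(9,27) = 2×27 = 54
m[12] = 3×max(9,27) = 3×27 = 81
m[13] = 2×max(11,54) = 2×54 = 108
m[14] = 2×max(12,81) = 2×81 = 162
m[15] = 3×max(12,81) = 3×81 = 243
One optimal split: 3 + 3 + 3 + 3 + 3; product 3×3×3×3×3 = 243.

243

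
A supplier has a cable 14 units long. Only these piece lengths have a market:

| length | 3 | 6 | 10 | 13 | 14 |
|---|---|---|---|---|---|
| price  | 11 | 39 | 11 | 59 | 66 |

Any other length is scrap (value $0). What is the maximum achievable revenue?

Consider every possible first cut. r[k] is the best of p[i]+r[k−i] over all sellable i≤k.
r[1] = 0
r[2] = 0
r[3] = 11
r[4] = 11
r[5] = 11
r[6] = 39
r[7] = 39
r[8] = 39
r[9] = 50  (first piece 3, then r[6]=39)
r[10] = 50
r[11] = 50
r[12] = 78  (first piece 6, then r[6]=39)
r[13] = 78
r[14] = 78
One optimal cutting: pieces 6 + 6 with 2 units of scrap → $78.

78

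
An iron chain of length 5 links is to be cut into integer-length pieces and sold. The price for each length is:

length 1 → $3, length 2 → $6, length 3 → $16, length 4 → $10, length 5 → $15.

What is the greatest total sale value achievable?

22

Consider every possible first cut. R[k] is the best of p[i]+R[k−i] over all sellable i≤k.
R[1] = 3
R[2] = max(3+3, 6+0) = 6
R[3] = max(3+6, 6+3, 16+0) = 16
R[4] = max(3+16, 6+6, 16+3, 10+0) = 19
R[5] = max(3+19, 6+16, 16+6, 10+3, 15+0) = 22
One optimal cutting: 3 + 1 + 1 → $16 + $3 + $3 = $22.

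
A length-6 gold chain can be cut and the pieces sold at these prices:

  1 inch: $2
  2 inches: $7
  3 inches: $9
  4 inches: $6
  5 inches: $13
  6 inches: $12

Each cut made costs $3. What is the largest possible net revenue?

15

Consider every possible first cut. r[k] is the best of p[i]+r[k−i] over all sellable i≤k, charging 3 whenever i<k.
r[1] = 2
r[2] = max(2+2-3, 7+0) = 7
r[3] = max(2+7-3, 7+2-3, 9+0) = 9
r[4] = max(2+9-3, 7+7-3, 9+2-3, 6+0) = 11
r[5] = max(2+11-3, 7+9-3, 9+7-3, 6+2-3, 13+0) = 13
r[6] = max(2+13-3, 7+11-3, 9+9-3, 6+7-3, 13+2-3, 12+0) = 15
One optimal plan: pieces 2 + 2 + 2 (2 cuts) → $21 − $6 = $15.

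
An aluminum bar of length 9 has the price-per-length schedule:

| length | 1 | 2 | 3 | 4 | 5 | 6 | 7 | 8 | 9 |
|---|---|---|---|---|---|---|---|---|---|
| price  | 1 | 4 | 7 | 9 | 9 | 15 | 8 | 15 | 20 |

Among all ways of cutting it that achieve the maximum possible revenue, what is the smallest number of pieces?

2

Build r[k] bottom-up: r[k] = max over allowed piece i of (p[i] + r[k−i]).
r[1] = 1
r[2] = max(1+1, 4+0) = 4
r[3] = max(1+4, 4+1, 7+0) = 7
r[4] = max(1+7, 4+4, 7+1, 9+0) = 9
r[5] = max(1+9, 4+7, 7+4, 9+1, 9+0) = 11
r[6] = max(1+11, 4+9, 7+7, 9+4, 9+1, 15+0) = 15
r[7] = max(1+15, 4+11, 7+9, …, 15+1, 8+0) = 16
r[8] = max(1+16, 4+15, 7+11, …, 8+1, 15+0) = 19
r[9] = max(1+19, 4+16, 7+15, …, 15+1, 20+0) = 22
Maximum revenue is $22.
Now minimize piece count subject to staying optimal: for each k, pieces[k] = 1 + min over i with p[i]+r[k−i]=r[k] of pieces[k−i].
pieces[6] = 1
pieces[7] = 2
pieces[8] = 2
pieces[9] = 2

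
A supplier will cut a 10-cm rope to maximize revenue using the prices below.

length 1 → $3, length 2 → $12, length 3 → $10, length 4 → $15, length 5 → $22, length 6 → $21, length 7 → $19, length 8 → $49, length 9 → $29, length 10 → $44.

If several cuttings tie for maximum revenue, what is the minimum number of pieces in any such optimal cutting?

Let r[k] be the best obtainable value from length k. For each k, try every first piece i and keep the best of price[i] + r[k−i].
r[1] = 3
r[2] = max(3+3, 12+0) = 12
r[3] = max(3+12, 12+3, 10+0) = 15
r[4] = max(3+15, 12+12, 10+3, 15+0) = 24
r[5] = max(3+24, 12+15, 10+12, 15+3, 22+0) = 27
r[6] = max(3+27, 12+24, 10+15, 15+12, 22+3, 21+0) = 36
r[7] = max(3+36, 12+27, 10+24, …, 21+3, 19+0) = 39
r[8] = max(3+39, 12+36, 10+27, …, 19+3, 49+0) = 49
r[9] = max(3+49, 12+39, 10+36, …, 49+3, 29+0) = 52
r[10] = max(3+52, 12+49, 10+39, …, 29+3, 44+0) = 61
Maximum revenue is $61.
Now minimize piece count subject to staying optimal: for each k, pieces[k] = 1 + min over i with p[i]+r[k−i]=r[k] of pieces[k−i].
pieces[7] = 4
pieces[8] = 1
pieces[9] = 2
pieces[10] = 2

2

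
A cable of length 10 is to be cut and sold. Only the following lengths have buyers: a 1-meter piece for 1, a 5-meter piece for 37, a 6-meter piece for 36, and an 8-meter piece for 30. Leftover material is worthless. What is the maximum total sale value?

Build r[k] bottom-up: r[k] = max over allowed piece i of (p[i] + r[k−i]).
r[1] = 1
r[2] = 2  (first piece 1, then r[1]=1)
r[3] = 3  (first piece 1, then r[2]=2)
r[4] = 4  (first piece 1, then r[3]=3)
r[5] = max(1+4, 37+0) = 37
r[6] = max(1+37, 37+1, 36+0) = 38
r[7] = max(1+38, 37+2, 36+1) = 39
r[8] = max(1+39, 37+3, 36+2, 30+0) = 40
r[9] = max(1+40, 37+4, 36+3, 30+1) = 41
r[10] = max(1+41, 37+37, 36+4, 30+2) = 74
One optimal cutting: 5 + 5 → 74.

74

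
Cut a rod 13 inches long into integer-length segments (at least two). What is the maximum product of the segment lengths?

108

Fill m[k] for k=2..13: at each k try every first piece i and multiply by the better of (k−i) uncut or m[k−i].
Small cases: m[2]=1, m[3]=2, m[4]=4, m[5]=6.
m[6] = 3*max(3,2) = 3*3 = 9
m[7] = 2*max(5,6) = 2*6 = 12
m[8] = 2*max(6,9) = 2*9 = 18
m[9] = 3*max(6,9) = 3*9 = 27
m[10] = 2*max(8,18) = 2*18 = 36
m[11] = 2*max(9,27) = 2*27 = 54
m[12] = 3*max(9,27) = 3*27 = 81
m[13] = 2*max(11,54) = 2*54 = 108
One optimal split: 3 + 3 + 3 + 2 + 2; product 3*3*3*2*2 = 108.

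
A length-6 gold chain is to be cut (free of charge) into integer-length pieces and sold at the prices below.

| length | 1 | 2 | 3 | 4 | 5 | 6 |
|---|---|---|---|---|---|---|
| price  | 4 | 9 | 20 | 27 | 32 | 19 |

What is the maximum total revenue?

40

Let r[k] be the best obtainable value from length k. For each k, try every first piece i and keep the best of price[i] + r[k−i].
r[1] = 4
r[2] = max(4+4, 9+0) = 9
r[3] = max(4+9, 9+4, 20+0) = 20
r[4] = max(4+20, 9+9, 20+4, 27+0) = 27
r[5] = max(4+27, 9+20, 20+9, 27+4, 32+0) = 32
r[6] = max(4+32, 9+27, 20+20, 27+9, 32+4, 19+0) = 40
One optimal cutting: 3 + 3 → $20 + $20 = $40.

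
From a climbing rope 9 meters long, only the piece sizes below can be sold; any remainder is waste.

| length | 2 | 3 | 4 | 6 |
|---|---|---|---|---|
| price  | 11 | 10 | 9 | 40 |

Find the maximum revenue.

51

Build f[k] bottom-up: f[k] = max over allowed piece i of (p[i] + f[k−i]).
f[1] = 0
f[2] = 11
f[3] = 11
f[4] = 22  (first piece 2, then f[2]=11)
f[5] = 22
f[6] = 40
f[7] = 40
f[8] = 51  (first piece 2, then f[6]=40)
f[9] = 51
One optimal cutting: pieces 6 + 2 with 1 meter of scrap → €51.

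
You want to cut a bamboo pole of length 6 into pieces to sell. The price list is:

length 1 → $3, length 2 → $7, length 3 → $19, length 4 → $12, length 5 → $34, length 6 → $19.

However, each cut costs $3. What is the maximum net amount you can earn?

35

Consider every possible first cut. r[k] is the best of p[i]+r[k−i] over all sellable i≤k, charging 3 whenever i<k.
r[1] = 3
r[2] = 7
r[3] = 19
r[4] = 19  (first piece 1, then r[3]=19)
r[5] = 34
r[6] = 35  (first piece 3, then r[3]=19)
One optimal plan: pieces 3 + 3 (1 cut) → $38 − $3 = $35.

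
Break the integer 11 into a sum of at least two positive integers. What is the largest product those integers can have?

54

Define m[k] = max over 1≤i<k of i · max(k−i, m[k−i]); the inner max lets the remainder stay uncut if that's better.
m[2] = 1*max(1,0) = 1*1 = 1
m[3] = max(1*2, 2*1) = 2
m[4] = max(1*3, 2*2, 3*1) = 4
m[5] = max(1*4, 2*3, 3*2, 4*1) = 6
m[6] = max(1*6, 2*4, 3*3, 4*2, 5*1) = 9
m[7] = max(1*9, 2*6, 3*4, 4*3, 5*2, 6*1) = 12
m[8] = max(1*12, 2*9, 3*6, …, 6*2, 7*1) = 18
m[9] = max(1*18, 2*12, 3*9, …, 7*2, 8*1) = 27
m[10] = max(1*27, 2*18, 3*12, …, 8*2, 9*1) = 36
m[11] = max(1*36, 2*27, 3*18, …, 9*2, 10*1) = 54
One optimal split: 3 + 3 + 3 + 2; product 3*3*3*2 = 54.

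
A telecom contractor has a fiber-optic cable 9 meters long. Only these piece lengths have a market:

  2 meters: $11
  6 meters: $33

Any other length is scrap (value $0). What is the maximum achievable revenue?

Let best[k] be the best obtainable value from length k. For each k, try every first piece i and keep the best of price[i] + best[k−i].
best[1] = 0
best[2] = 11
best[3] = 11
best[4] = 22  (first piece 2, then best[2]=11)
best[5] = 22
best[6] = 33  (first piece 2, then best[4]=22)
best[7] = 33
best[8] = 44  (first piece 2, then best[6]=33)
best[9] = 44
One optimal cutting: pieces 2 + 2 + 2 + 2 with 1 meter of scrap → $44.

44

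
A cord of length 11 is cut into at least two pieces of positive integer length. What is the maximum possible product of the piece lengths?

54

Fill f[k] for k=2..11: at each k try every first piece i and multiply by the better of (k−i) uncut or f[k−i].
f[2] = 1×max(1,0) = 1×1 = 1
f[3] = max(1×2, 2×1) = 2
f[4] = max(1×3, 2×2, 3×1) = 4
f[5] = max(1×4, 2×3, 3×2, 4×1) = 6
f[6] = max(1×6, 2×4, 3×3, 4×2, 5×1) = 9
f[7] = max(1×9, 2×6, 3×4, 4×3, 5×2, 6×1) = 12
f[8] = max(1×12, 2×9, 3×6, …, 6×2, 7×1) = 18
f[9] = max(1×18, 2×12, 3×9, …, 7×2, 8×1) = 27
f[10] = max(1×27, 2×18, 3×12, …, 8×2, 9×1) = 36
f[11] = max(1×36, 2×27, 3×18, …, 9×2, 10×1) = 54
One optimal split: 3 + 3 + 3 + 2; product 3×3×3×2 = 54.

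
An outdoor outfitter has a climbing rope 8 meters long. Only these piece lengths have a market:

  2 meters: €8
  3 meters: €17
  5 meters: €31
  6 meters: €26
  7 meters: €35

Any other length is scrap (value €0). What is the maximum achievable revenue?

48

Consider every possible first cut. r[k] is the best of p[i]+r[k−i] over all sellable i≤k.
r[1] = 0
r[2] = 8
r[3] = 17
r[4] = 17
r[5] = 31
r[6] = 34  (first piece 3, then r[3]=17)
r[7] = 39  (first piece 2, then r[5]=31)
r[8] = 48  (first piece 3, then r[5]=31)
One optimal cutting: 5 + 3 → €48.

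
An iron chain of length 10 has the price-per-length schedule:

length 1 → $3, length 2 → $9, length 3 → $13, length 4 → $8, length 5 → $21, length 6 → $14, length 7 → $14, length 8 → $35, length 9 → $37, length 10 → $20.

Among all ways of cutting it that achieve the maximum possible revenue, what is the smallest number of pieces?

5

Build r[k] bottom-up: r[k] = max over allowed piece i of (p[i] + r[k−i]).
r[1] = 3
r[2] = 9
r[3] = 13
r[4] = 18  (first piece 2, then r[2]=9)
r[5] = 22  (first piece 2, then r[3]=13)
r[6] = 27  (first piece 2, then r[4]=18)
r[7] = 31  (first piece 2, then r[5]=22)
r[8] = 36  (first piece 2, then r[6]=27)
r[9] = 40  (first piece 2, then r[7]=31)
r[10] = 45  (first piece 2, then r[8]=36)
Maximum revenue is $45.
Now minimize piece count subject to staying optimal: for each k, pieces[k] = 1 + min over i with p[i]+r[k−i]=r[k] of pieces[k−i].
pieces[7] = 3
pieces[8] = 4
pieces[9] = 4
pieces[10] = 5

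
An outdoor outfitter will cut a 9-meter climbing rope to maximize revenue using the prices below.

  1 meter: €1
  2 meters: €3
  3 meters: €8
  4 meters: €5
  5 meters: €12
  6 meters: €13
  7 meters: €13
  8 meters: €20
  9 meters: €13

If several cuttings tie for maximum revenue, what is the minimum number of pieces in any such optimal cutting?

3

Consider every possible first cut. r[k] is the best of p[i]+r[k−i] over all sellable i≤k.
r[1] = 1
r[2] = 3
r[3] = 8
r[4] = 9  (first piece 1, then r[3]=8)
r[5] = 12
r[6] = 16  (first piece 3, then r[3]=8)
r[7] = 17  (first piece 1, then r[6]=16)
r[8] = 20  (first piece 3, then r[5]=12)
r[9] = 24  (first piece 3, then r[6]=16)
Maximum revenue is €24.
Now minimize piece count subject to staying optimal: for each k, pieces[k] = 1 + min over i with p[i]+r[k−i]=r[k] of pieces[k−i].
pieces[6] = 2
pieces[7] = 3
pieces[8] = 1
pieces[9] = 3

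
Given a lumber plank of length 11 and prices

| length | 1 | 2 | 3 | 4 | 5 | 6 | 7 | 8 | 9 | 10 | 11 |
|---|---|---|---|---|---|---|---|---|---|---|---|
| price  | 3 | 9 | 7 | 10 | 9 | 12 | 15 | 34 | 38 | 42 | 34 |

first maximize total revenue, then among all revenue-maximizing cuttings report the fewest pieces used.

6

Let r[k] be the best obtainable value from length k. For each k, try every first piece i and keep the best of price[i] + r[k−i].
r[1] = 3
r[2] = max(3+3, 9+0) = 9
r[3] = max(3+9, 9+3, 7+0) = 12
r[4] = max(3+12, 9+9, 7+3, 10+0) = 18
r[5] = max(3+18, 9+12, 7+9, 10+3, 9+0) = 21
r[6] = max(3+21, 9+18, 7+12, 10+9, 9+3, 12+0) = 27
r[7] = max(3+27, 9+21, 7+18, …, 12+3, 15+0) = 30
r[8] = max(3+30, 9+27, 7+21, …, 15+3, 34+0) = 36
r[9] = max(3+36, 9+30, 7+27, …, 34+3, 38+0) = 39
r[10] = max(3+39, 9+36, 7+30, …, 38+3, 42+0) = 45
r[11] = max(3+45, 9+39, 7+36, …, 42+3, 34+0) = 48
Maximum revenue is $48.
Now minimize piece count subject to staying optimal: for each k, pieces[k] = 1 + min over i with p[i]+r[k−i]=r[k] of pieces[k−i].
pieces[8] = 4
pieces[9] = 5
pieces[10] = 5
pieces[11] = 6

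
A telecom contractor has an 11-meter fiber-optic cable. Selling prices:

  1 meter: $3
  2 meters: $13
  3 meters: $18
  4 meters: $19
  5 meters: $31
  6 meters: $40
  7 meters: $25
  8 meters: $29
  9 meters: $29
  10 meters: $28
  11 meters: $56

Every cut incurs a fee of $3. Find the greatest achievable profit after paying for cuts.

Consider every possible first cut. net[k] is the best of p[i]+net[k−i] over all sellable i≤k, charging 3 whenever i<k.
net[1] = 3
net[2] = 13
net[3] = 18
net[4] = 23  (first piece 2, then net[2]=13)
net[5] = 31
net[6] = 40
net[7] = 41  (first piece 2, then net[5]=31)
net[8] = 50  (first piece 2, then net[6]=40)
net[9] = 55  (first piece 3, then net[6]=40)
net[10] = 60  (first piece 2, then net[8]=50)
net[11] = 68  (first piece 5, then net[6]=40)
One optimal plan: pieces 6 + 5 (1 cut) → $71 − $3 = $68.

68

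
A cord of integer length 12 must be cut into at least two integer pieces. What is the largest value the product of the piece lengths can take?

Fill g[k] for k=2..12: at each k try every first piece i and multiply by the better of (k−i) uncut or g[k−i].
g[2] = 1*max(1,0) = 1*1 = 1
g[3] = 1*max(2,1) = 1*2 = 2
g[4] = 2*max(2,1) = 2*2 = 4
g[5] = 2*max(3,2) = 2*3 = 6
g[6] = 3*max(3,2) = 3*3 = 9
g[7] = 2*max(5,6) = 2*6 = 12
g[8] = 2*max(6,9) = 2*9 = 18
g[9] = 3*max(6,9) = 3*9 = 27
g[10] = 2*max(8,18) = 2*18 = 36
g[11] = 2*max(9,27) = 2*27 = 54
g[12] = 3*max(9,27) = 3*27 = 81
One optimal split: 3 + 3 + 3 + 3; product 3*3*3*3 = 81.

81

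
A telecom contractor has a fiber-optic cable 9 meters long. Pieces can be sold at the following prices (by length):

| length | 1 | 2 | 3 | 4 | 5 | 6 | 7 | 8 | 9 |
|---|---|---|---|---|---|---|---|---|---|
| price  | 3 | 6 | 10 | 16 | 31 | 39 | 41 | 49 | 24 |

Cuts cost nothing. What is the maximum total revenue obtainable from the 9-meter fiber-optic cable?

Build r[k] bottom-up: r[k] = max over allowed piece i of (p[i] + r[k−i]).
r[1] = 3
r[2] = max(3+3, 6+0) = 6
r[3] = max(3+6, 6+3, 10+0) = 10
r[4] = max(3+10, 6+6, 10+3, 16+0) = 16
r[5] = max(3+16, 6+10, 10+6, 16+3, 31+0) = 31
r[6] = max(3+31, 6+16, 10+10, 16+6, 31+3, 39+0) = 39
r[7] = max(3+39, 6+31, 10+16, …, 39+3, 41+0) = 42
r[8] = max(3+42, 6+39, 10+31, …, 41+3, 49+0) = 49
r[9] = max(3+49, 6+42, 10+39, …, 49+3, 24+0) = 52
One optimal cutting: 8 + 1 → $49 + $3 = $52.

52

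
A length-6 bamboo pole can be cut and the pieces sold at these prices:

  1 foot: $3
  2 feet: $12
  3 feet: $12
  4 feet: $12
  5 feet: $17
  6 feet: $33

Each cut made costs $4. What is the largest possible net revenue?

33

Let net[k] be the best obtainable value from length k. For each k, try every first piece i and keep the best of price[i] + net[k−i] minus the 4 cut fee when i<k.
net[1] = 3
net[2] = 12
net[3] = 12
net[4] = 20  (first piece 2, then net[2]=12)
net[5] = 20  (first piece 2, then net[3]=12)
net[6] = 33
Best is to make no cuts and sell whole for $33.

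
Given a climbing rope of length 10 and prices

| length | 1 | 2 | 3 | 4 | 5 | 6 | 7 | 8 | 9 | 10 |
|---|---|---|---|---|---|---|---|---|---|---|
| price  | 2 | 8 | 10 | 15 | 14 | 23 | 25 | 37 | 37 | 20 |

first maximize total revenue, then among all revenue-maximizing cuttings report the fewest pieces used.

Build r[k] bottom-up: r[k] = max over allowed piece i of (p[i] + r[k−i]).
r[1] = 2
r[2] = max(2+2, 8+0) = 8
r[3] = max(2+8, 8+2, 10+0) = 10
r[4] = max(2+10, 8+8, 10+2, 15+0) = 16
r[5] = max(2+16, 8+10, 10+8, 15+2, 14+0) = 18
r[6] = max(2+18, 8+16, 10+10, 15+8, 14+2, 23+0) = 24
r[7] = max(2+24, 8+18, 10+16, …, 23+2, 25+0) = 26
r[8] = max(2+26, 8+24, 10+18, …, 25+2, 37+0) = 37
r[9] = max(2+37, 8+26, 10+24, …, 37+2, 37+0) = 39
r[10] = max(2+39, 8+37, 10+26, …, 37+2, 20+0) = 45
Maximum revenue is €45.
Now minimize piece count subject to staying optimal: for each k, pieces[k] = 1 + min over i with p[i]+r[k−i]=r[k] of pieces[k−i].
pieces[7] = 3
pieces[8] = 1
pieces[9] = 2
pieces[10] = 2

2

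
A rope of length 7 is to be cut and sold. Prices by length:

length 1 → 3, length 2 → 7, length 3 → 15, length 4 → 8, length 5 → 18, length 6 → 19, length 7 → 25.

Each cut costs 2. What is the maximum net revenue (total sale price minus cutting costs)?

29

Let net[k] be the best obtainable value from length k. For each k, try every first piece i and keep the best of price[i] + net[k−i] minus the 2 cut fee when i<k.
net[1] = 3
net[2] = max(3+3-2, 7+0) = 7
net[3] = max(3+7-2, 7+3-2, 15+0) = 15
net[4] = max(3+15-2, 7+7-2, 15+3-2, 8+0) = 16
net[5] = max(3+16-2, 7+15-2, 15+7-2, 8+3-2, 18+0) = 20
net[6] = max(3+20-2, 7+16-2, 15+15-2, 8+7-2, 18+3-2, 19+0) = 28
net[7] = max(3+28-2, 7+20-2, 15+16-2, …, 19+3-2, 25+0) = 29
One optimal plan: pieces 3 + 3 + 1 (2 cuts) → 33 − 4 = 29.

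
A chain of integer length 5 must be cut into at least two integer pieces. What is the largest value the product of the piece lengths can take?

6

Define prod[k] = max over 1≤i<k of i · max(k−i, prod[k−i]); the inner max lets the remainder stay uncut if that's better.
prod[2] = 1×max(1,0) = 1×1 = 1
prod[3] = max(1×2, 2×1) = 2
prod[4] = max(1×3, 2×2, 3×1) = 4
prod[5] = max(1×4, 2×3, 3×2, 4×1) = 6
One optimal split: 3 + 2; product 3×2 = 6.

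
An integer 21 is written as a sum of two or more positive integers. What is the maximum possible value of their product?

2187

Fill m[k] for k=2..21: at each k try every first piece i and multiply by the better of (k−i) uncut or m[k−i].
Small cases: m[2]=1, m[3]=2, m[4]=4, m[5]=6, m[6]=9, m[7]=12, m[8]=18, m[9]=27, m[10]=36, m[11]=54, m[12]=81, m[13]=108.
m[14] = 2×max(12,81) = 2×81 = 162
m[15] = 3×max(12,81) = 3×81 = 243
m[16] = 2×max(14,162) = 2×162 = 324
m[17] = 2×max(15,243) = 2×243 = 486
m[18] = 3×max(15,243) = 3×243 = 729
m[19] = 2×max(17,486) = 2×486 = 972
m[20] = 2×max(18,729) = 2×729 = 1458
m[21] = 3×max(18,729) = 3×729 = 2187
One optimal split: 3 + 3 + 3 + 3 + 3 + 3 + 3; product 3×3×3×3×3×3×3 = 2187.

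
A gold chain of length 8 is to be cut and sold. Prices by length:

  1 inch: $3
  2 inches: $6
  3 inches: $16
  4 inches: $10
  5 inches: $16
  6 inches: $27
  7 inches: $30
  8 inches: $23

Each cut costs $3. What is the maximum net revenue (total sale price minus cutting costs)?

Consider every possible first cut. net[k] is the best of p[i]+net[k−i] over all sellable i≤k, charging 3 whenever i<k.
net[1] = 3
net[2] = 6
net[3] = 16
net[4] = 16  (first piece 1, then net[3]=16)
net[5] = 19  (first piece 2, then net[3]=16)
net[6] = 29  (first piece 3, then net[3]=16)
net[7] = 30
net[8] = 32  (first piece 2, then net[6]=29)
One optimal plan: pieces 3 + 3 + 2 (2 cuts) → $38 − $6 = $32.

32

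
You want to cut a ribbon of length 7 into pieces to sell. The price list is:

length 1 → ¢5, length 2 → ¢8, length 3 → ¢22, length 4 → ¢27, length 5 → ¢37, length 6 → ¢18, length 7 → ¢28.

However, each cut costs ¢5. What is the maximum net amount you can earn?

Build v[k] bottom-up: v[k] = max over allowed piece i of (p[i] + v[k−i]) − 5 per cut.
v[1] = 5
v[2] = max(5+5-5, 8+0) = 8
v[3] = max(5+8-5, 8+5-5, 22+0) = 22
v[4] = max(5+22-5, 8+8-5, 22+5-5, 27+0) = 27
v[5] = max(5+27-5, 8+22-5, 22+8-5, 27+5-5, 37+0) = 37
v[6] = max(5+37-5, 8+27-5, 22+22-5, 27+8-5, 37+5-5, 18+0) = 39
v[7] = max(5+39-5, 8+37-5, 22+27-5, …, 18+5-5, 28+0) = 44
One optimal plan: pieces 4 + 3 (1 cut) → ¢49 − ¢5 = ¢44.

44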